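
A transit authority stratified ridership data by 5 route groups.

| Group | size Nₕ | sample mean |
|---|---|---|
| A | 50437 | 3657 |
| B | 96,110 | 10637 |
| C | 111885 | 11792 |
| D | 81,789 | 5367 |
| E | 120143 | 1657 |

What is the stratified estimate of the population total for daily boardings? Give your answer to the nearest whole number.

A: 50437·3657 = 184448109
B: 96110·10637 = 1022322070
C: 111885·11792 = 1319347920
D: 81789·5367 = 438961563
E: 120143·1657 = 199076951
τ̂ = Σ Nₕx̄ₕ = 3164156613.

3164156613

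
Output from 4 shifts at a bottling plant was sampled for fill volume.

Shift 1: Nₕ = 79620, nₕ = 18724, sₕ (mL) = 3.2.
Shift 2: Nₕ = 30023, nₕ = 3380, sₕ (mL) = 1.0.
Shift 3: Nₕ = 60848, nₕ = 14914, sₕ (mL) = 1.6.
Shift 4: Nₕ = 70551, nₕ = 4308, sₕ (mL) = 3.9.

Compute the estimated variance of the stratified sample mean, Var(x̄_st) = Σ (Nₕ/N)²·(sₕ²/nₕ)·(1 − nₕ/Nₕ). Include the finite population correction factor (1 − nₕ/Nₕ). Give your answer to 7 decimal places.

N = 241042; Wₕ = Nₕ/N.
shift 1: (79620/241042)²·3.2²/18724·(1 − 18724/79620) = 0.0000456380
shift 2: (30023/241042)²·1.0²/3380·(1 − 3380/30023) = 0.0000040732
shift 3: (60848/241042)²·1.6²/14914·(1 − 14914/60848) = 0.0000082574
shift 4: (70551/241042)²·3.9²/4308·(1 − 4308/70551) = 0.0002839954
Sum = 0.0003419639 → 0.0003420.

0.0003420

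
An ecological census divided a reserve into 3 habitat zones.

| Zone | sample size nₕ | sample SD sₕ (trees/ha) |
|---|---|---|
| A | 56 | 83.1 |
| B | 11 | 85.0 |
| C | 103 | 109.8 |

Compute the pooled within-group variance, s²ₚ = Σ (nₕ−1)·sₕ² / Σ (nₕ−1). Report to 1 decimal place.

Degrees of freedom: 55 + 10 + 102 = 167.
Σ(nₕ−1)sₕ² = 55·6905.61 + 10·7225 + 102·12056.04 = 1681774.63.
s²ₚ = 1681774.63 / 167 = 10070.507... → 10070.5.

10070.5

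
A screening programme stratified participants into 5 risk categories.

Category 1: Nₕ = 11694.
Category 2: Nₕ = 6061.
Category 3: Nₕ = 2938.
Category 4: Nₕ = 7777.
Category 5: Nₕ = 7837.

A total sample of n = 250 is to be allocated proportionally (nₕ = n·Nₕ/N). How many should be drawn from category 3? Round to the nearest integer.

20

N = 11694 + 6061 + 2938 + 7777 + 7837 = 36307.
n_3 = 250·2938/36307 = 20.230... → 20.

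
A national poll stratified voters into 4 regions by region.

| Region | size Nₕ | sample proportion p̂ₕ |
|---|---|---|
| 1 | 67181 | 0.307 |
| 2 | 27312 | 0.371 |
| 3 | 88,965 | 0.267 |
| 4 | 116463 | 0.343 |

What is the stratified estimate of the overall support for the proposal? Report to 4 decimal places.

0.3149

N = 67181 + 27312 + 88965 + 116463 = 299921.
Overall proportion = Σ (Nₕ/N)·p̂ₕ.
Σ Nₕp̂ₕ = 20624.567 + 10132.752 + 23753.655 + 39946.809 = 94457.783.
94457.783 / 299921 = 0.314942... → 0.3149.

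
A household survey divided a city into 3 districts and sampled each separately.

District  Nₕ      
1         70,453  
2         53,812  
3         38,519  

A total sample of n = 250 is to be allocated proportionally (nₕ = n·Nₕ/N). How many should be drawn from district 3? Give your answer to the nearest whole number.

59

Share of district 3 = 38519/162784 = 0.23663.
Allocate 250 × 0.23663 = 59.157... → 59.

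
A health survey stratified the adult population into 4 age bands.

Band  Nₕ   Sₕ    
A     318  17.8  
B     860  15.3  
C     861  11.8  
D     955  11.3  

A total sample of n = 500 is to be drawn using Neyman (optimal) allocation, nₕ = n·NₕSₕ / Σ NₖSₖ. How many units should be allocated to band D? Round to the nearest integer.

A: NₕSₕ = 318·17.8 = 5660.4
B: NₕSₕ = 860·15.3 = 13158
C: NₕSₕ = 861·11.8 = 10159.8
D: NₕSₕ = 955·11.3 = 10791.5
Σ NₕSₕ = 39769.7.
n_D = 500·10791.5/39769.7 = 135.675... → 136.

136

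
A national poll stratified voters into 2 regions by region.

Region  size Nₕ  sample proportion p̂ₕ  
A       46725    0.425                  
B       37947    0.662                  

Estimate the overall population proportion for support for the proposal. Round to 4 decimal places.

Wₕ = Nₕ/N with N = 84672: 0.5518, 0.4482.
p̂_st = 0.5518·0.425 + 0.4482·0.662 ≈ 0.531215... → 0.5312.

0.5312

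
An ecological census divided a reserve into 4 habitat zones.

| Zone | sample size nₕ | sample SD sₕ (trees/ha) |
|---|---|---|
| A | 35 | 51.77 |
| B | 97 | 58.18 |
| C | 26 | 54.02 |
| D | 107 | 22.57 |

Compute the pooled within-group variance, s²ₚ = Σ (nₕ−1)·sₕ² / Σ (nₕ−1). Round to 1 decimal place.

2080.6

Degrees of freedom: 34 + 96 + 25 + 106 = 261.
Σ(nₕ−1)sₕ² = 34·2680.1329 + 96·3384.9124 + 25·2918.1604 + 106·509.4049 = 543027.0384.
s²ₚ = 543027.0384 / 261 = 2080.563... → 2080.6.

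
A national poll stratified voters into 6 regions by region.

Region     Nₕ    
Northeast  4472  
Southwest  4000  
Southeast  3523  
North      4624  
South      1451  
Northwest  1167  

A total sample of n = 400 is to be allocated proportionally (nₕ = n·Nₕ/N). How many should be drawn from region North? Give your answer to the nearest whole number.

96

N = 4472 + 4000 + 3523 + 4624 + 1451 + 1167 = 19237.
n_North = 400·4624/19237 = 96.148... → 96.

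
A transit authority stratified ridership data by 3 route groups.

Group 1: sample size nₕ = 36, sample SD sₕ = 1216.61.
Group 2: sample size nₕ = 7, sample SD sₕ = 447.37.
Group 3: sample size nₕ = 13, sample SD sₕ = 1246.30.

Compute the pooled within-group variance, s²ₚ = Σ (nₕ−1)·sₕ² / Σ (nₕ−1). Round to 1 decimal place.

1351790.6

Degrees of freedom: 35 + 6 + 12 = 53.
Σ(nₕ−1)sₕ² = 35·1480139.8921 + 6·200139.9169 + 12·1553263.69 = 71644900.0049.
s²ₚ = 71644900.0049 / 53 = 1351790.566... → 1351790.6.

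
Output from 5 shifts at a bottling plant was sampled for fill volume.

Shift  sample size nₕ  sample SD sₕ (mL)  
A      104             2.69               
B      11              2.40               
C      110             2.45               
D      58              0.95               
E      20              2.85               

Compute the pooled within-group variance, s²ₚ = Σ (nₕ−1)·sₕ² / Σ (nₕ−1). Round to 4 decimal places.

5.5804

Degrees of freedom: 103 + 10 + 109 + 57 + 19 = 298.
Σ(nₕ−1)sₕ² = 103·7.2361 + 10·5.76 + 109·6.0025 + 57·0.9025 + 19·8.1225 = 1662.9608.
s²ₚ = 1662.9608 / 298 = 5.580405... → 5.5804.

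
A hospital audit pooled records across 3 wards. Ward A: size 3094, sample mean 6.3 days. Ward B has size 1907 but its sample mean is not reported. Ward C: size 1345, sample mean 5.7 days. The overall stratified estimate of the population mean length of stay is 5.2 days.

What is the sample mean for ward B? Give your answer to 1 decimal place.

Σ Nₕx̄ₕ = N·μ, so 1907·x̄_B = 6346·5.2 − (3094·6.3 + 1345·5.7).
= 32999.2 − 27158.7 = 5840.5.
x̄_B = 5840.5 / 1907 = 3.063... → 3.1.

3.1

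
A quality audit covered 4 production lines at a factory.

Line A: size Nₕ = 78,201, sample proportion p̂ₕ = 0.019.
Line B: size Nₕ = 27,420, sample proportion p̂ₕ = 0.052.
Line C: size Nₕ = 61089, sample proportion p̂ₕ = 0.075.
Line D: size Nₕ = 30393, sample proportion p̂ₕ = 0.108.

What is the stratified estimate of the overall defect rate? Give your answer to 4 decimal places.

0.0547

Wₕ = Nₕ/N with N = 197103: 0.3968, 0.1391, 0.3099, 0.1542.
p̂_st = 0.3968·0.019 + 0.1391·0.052 + 0.3099·0.075 + 0.1542·0.108 ≈ 0.054671... → 0.0547.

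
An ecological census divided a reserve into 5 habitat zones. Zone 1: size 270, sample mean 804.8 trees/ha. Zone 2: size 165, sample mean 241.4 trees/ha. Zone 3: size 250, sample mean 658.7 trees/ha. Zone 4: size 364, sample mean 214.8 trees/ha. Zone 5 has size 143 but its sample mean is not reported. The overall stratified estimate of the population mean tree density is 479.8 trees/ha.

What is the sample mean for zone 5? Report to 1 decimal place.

Σ Nₕx̄ₕ = N·μ, so 143·x̄_5 = 1192·479.8 − (270·804.8 + 165·241.4 + 250·658.7 + 364·214.8).
= 571921.6 − 499989.2 = 71932.4.
x̄_5 = 71932.4 / 143 = 503.024... → 503.0.

503.0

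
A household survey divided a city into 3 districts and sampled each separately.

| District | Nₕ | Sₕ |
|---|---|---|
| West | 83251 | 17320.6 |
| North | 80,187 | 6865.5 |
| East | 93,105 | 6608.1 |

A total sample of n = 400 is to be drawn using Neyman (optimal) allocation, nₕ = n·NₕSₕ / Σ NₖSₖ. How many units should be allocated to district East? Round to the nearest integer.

Σ NₕSₕ = 83251·17320.6 + 80187·6865.5 + 93105·6608.1 = 2607728269.6.
Share for East: 615247150.5/2607728269.6 = 0.23593.
n_East = 400 × 0.23593 = 94.373... → 94.

94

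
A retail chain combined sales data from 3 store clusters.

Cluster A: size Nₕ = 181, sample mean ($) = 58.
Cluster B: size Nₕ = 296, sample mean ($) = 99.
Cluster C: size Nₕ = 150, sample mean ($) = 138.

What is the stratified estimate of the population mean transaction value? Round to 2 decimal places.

N = 627; weights Wₕ = Nₕ/N = (0.2887, 0.4721, 0.2392).
x̄_st = Σ Wₕ·x̄ₕ = 0.2887·58 + 0.4721·99 + 0.2392·138 ≈ 96.4944...
→ 96.49.

96.49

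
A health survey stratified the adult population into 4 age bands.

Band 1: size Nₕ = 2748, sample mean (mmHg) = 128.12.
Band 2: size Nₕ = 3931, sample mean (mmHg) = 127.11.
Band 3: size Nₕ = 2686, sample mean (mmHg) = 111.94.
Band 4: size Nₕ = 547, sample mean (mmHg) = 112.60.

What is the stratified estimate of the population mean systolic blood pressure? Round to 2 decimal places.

x̄_st = (Σ Nₕx̄ₕ) / (Σ Nₕ) = (2748·128.12 + 3931·127.11 + 2686·111.94 + 547·112.60) / 9912
= 1214006.21 / 9912 = 122.4784... → 122.48.

122.48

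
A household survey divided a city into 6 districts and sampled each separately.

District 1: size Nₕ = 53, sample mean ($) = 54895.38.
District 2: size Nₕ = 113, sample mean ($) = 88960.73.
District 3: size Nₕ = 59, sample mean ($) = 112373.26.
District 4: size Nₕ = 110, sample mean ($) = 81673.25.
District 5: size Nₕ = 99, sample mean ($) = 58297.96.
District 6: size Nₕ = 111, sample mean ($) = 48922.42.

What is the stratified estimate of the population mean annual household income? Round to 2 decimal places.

N = 53 + 113 + 59 + 110 + 99 + 111 = 545.
Weight each subgroup mean by Nₕ/N and sum.
Σ Nₕx̄ₕ = 53·54895.38 + 113·88960.73 + 59·112373.26 + 110·81673.25 + 99·58297.96 + 111·48922.42 = 2909455.14 + 10052562.49 + 6630022.34 + 8984057.5 + 5771498.04 + 5430388.62 = 39777984.13.
Divide by N: 39777984.13 / 545 = 72987.1268... → 72987.13.

72987.13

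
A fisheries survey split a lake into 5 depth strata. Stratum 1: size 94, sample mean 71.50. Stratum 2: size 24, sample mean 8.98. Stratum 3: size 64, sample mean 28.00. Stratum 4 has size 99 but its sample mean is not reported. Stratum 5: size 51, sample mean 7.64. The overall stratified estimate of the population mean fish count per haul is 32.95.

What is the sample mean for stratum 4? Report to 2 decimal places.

Σ Nₕx̄ₕ = N·μ, so 99·x̄_4 = 332·32.95 − (94·71.50 + 24·8.98 + 64·28.00 + 51·7.64).
= 10939.4 − 9118.16 = 1821.24.
x̄_4 = 1821.24 / 99 = 18.3964... → 18.40.

18.40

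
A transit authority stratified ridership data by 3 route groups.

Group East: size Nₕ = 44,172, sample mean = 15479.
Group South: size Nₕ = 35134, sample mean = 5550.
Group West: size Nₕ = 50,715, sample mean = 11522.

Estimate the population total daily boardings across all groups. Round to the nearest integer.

East: 44172·15479 = 683738388
South: 35134·5550 = 194993700
West: 50715·11522 = 584338230
τ̂ = Σ Nₕx̄ₕ = 1463070318.

1463070318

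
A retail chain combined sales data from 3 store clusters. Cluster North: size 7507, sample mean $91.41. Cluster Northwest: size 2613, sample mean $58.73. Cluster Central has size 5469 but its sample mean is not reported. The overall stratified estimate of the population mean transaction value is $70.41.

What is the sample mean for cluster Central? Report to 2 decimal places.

Σ Nₕx̄ₕ = N·μ, so 5469·x̄_Central = 15589·70.41 − (7507·91.41 + 2613·58.73).
= 1097621.49 − 839676.36 = 257945.13.
x̄_Central = 257945.13 / 5469 = 47.1650... → 47.16.

47.16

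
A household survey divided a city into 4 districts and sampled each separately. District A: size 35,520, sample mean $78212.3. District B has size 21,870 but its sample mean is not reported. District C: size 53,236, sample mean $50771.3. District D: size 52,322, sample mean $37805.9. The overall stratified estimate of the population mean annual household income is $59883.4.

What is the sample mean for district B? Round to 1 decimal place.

105113.8

N = 35520 + 21870 + 53236 + 52322 = 162948.
Overall total = μ·N = 59883.4·162948 = 9757880263.2.
Subtract the known strata: 35520·78212.3 + 53236·50771.3 + 52322·37805.9 = 7459042122.6.
Remaining total for district B: 9757880263.2 − 7459042122.6 = 2298838140.6.
Divide by its size: 2298838140.6 / 21870 = 105113.770... → 105113.8.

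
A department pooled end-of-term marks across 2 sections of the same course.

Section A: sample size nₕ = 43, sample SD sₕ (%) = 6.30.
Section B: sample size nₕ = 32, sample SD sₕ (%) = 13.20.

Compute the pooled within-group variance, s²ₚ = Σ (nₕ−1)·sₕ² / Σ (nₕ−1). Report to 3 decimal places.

96.828

A: (43−1)·6.30² = 42·39.69 = 1666.98
B: (32−1)·13.20² = 31·174.24 = 5401.44
Numerator = 7068.42; denominator = Σ(nₕ−1) = 73.
s²ₚ = 7068.42/73 = 96.82767... → 96.828.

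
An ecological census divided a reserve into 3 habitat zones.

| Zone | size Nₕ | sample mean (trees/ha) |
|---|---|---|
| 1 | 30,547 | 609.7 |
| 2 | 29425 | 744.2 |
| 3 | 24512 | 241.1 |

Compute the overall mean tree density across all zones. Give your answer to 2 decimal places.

N = 84484; weights Wₕ = Nₕ/N = (0.3616, 0.3483, 0.2901).
x̄_st = Σ Wₕ·x̄ₕ = 0.3616·609.7 + 0.3483·744.2 + 0.2901·241.1 ≈ 549.6003...
→ 549.60.

549.60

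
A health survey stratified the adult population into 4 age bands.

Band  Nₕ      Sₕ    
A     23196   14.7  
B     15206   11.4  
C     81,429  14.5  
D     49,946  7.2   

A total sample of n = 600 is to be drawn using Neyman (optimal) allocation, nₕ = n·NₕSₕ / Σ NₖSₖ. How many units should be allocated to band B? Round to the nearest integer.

A: NₕSₕ = 23196·14.7 = 340981.2
B: NₕSₕ = 15206·11.4 = 173348.4
C: NₕSₕ = 81429·14.5 = 1180720.5
D: NₕSₕ = 49946·7.2 = 359611.2
Σ NₕSₕ = 2054661.3.
n_B = 600·173348.4/2054661.3 = 50.621... → 51.

51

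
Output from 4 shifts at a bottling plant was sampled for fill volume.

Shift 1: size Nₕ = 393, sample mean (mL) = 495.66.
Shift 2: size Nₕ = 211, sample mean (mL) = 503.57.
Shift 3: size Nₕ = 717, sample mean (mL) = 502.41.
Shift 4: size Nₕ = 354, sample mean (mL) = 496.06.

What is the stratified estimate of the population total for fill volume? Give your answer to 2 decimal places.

836880.86

1: 393·495.66 = 194794.38
2: 211·503.57 = 106253.27
3: 717·502.41 = 360227.97
4: 354·496.06 = 175605.24
τ̂ = Σ Nₕx̄ₕ = 836880.86.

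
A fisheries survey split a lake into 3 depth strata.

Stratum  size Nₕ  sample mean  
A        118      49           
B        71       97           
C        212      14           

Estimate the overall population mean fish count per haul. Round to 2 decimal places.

N = 118 + 71 + 212 = 401.
Weight each subgroup mean by Nₕ/N and sum.
Σ Nₕx̄ₕ = 118·49 + 71·97 + 212·14 = 5782 + 6887 + 2968 = 15637.
Divide by N: 15637 / 401 = 38.9950... → 39.00.

39.00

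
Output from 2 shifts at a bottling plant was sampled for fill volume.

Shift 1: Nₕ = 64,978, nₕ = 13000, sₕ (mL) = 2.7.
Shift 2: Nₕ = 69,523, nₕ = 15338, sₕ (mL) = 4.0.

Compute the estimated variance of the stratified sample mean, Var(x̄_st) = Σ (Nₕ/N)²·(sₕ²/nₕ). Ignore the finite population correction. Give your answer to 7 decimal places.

0.0004096

N = 134501; Wₕ = Nₕ/N.
shift 1: (64978/134501)²·2.7²/13000 = 0.0001308778
shift 2: (69523/134501)²·4.0²/15338 = 0.0002787130
Sum = 0.0004095908 → 0.0004096.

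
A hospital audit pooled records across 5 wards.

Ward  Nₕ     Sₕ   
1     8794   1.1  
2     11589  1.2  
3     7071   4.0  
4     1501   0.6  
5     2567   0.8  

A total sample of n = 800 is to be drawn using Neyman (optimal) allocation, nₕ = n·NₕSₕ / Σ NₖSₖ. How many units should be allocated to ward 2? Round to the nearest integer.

Σ NₕSₕ = 8794·1.1 + 11589·1.2 + 7071·4.0 + 1501·0.6 + 2567·0.8 = 54818.4.
Share for 2: 13906.8/54818.4 = 0.25369.
n_2 = 800 × 0.25369 = 202.951... → 203.

203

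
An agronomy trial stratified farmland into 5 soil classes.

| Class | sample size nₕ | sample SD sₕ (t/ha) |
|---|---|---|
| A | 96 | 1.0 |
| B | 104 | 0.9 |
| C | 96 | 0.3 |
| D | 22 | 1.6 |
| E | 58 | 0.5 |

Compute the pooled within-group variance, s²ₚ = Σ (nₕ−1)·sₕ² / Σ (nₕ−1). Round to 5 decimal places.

0.68730

A: (96−1)·1.0² = 95·1 = 95
B: (104−1)·0.9² = 103·0.81 = 83.43
C: (96−1)·0.3² = 95·0.09 = 8.55
D: (22−1)·1.6² = 21·2.56 = 53.76
E: (58−1)·0.5² = 57·0.25 = 14.25
Numerator = 254.99; denominator = Σ(nₕ−1) = 371.
s²ₚ = 254.99/371 = 0.6873046... → 0.68730.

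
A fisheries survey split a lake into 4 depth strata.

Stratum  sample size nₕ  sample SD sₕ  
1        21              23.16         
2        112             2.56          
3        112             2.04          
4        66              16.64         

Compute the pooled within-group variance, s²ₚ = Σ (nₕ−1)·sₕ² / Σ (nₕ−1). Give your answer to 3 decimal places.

97.443

Degrees of freedom: 20 + 111 + 111 + 65 = 307.
Σ(nₕ−1)sₕ² = 20·536.3856 + 111·6.5536 + 111·4.1616 + 65·276.8896 = 29914.9232.
s²ₚ = 29914.9232 / 307 = 97.44275... → 97.443.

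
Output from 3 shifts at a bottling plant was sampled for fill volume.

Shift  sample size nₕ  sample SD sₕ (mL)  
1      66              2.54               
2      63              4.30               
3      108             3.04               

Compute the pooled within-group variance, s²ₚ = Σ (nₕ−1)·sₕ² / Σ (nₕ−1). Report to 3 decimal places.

1: (66−1)·2.54² = 65·6.4516 = 419.354
2: (63−1)·4.30² = 62·18.49 = 1146.38
3: (108−1)·3.04² = 107·9.2416 = 988.8512
Numerator = 2554.5852; denominator = Σ(nₕ−1) = 234.
s²ₚ = 2554.5852/234 = 10.91703... → 10.917.

10.917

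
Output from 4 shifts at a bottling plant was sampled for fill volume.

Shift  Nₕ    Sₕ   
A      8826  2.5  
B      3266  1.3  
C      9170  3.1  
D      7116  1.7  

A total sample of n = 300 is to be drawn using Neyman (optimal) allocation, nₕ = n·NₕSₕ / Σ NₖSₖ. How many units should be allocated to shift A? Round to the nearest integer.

A: NₕSₕ = 8826·2.5 = 22065
B: NₕSₕ = 3266·1.3 = 4245.8
C: NₕSₕ = 9170·3.1 = 28427
D: NₕSₕ = 7116·1.7 = 12097.2
Σ NₕSₕ = 66835.
n_A = 300·22065/66835 = 99.042... → 99.

99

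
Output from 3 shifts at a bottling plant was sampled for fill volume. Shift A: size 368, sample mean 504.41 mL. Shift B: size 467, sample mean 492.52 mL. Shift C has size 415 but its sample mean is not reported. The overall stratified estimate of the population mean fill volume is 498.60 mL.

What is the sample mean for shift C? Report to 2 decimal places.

500.29

N = 368 + 467 + 415 = 1250.
Overall total = μ·N = 498.60·1250 = 623250.
Subtract the known strata: 368·504.41 + 467·492.52 = 415629.72.
Remaining total for shift C: 623250 − 415629.72 = 207620.28.
Divide by its size: 207620.28 / 415 = 500.2898... → 500.29.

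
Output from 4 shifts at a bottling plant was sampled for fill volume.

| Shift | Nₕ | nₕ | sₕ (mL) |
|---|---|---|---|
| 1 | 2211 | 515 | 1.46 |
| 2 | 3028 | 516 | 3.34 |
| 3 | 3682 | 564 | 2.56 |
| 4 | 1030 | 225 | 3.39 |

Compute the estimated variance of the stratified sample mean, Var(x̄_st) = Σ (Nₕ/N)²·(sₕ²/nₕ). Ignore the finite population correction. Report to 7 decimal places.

0.0043442

N = 9951; Wₕ = Nₕ/N.
shift 1: (2211/9951)²·1.46²/515 = 0.0002043349
shift 2: (3028/9951)²·3.34²/516 = 0.0020018039
shift 3: (3682/9951)²·2.56²/564 = 0.0015908709
shift 4: (1030/9951)²·3.39²/225 = 0.0005472149
Sum = 0.0043442245 → 0.0043442.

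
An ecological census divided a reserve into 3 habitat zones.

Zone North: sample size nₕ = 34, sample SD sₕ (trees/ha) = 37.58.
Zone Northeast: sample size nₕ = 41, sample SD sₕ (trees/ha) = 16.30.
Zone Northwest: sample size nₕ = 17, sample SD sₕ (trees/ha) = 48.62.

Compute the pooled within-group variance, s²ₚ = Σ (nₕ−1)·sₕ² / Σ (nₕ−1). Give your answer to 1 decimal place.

North: (34−1)·37.58² = 33·1412.2564 = 46604.4612
Northeast: (41−1)·16.30² = 40·265.69 = 10627.6
Northwest: (17−1)·48.62² = 16·2363.9044 = 37822.4704
Numerator = 95054.5316; denominator = Σ(nₕ−1) = 89.
s²ₚ = 95054.5316/89 = 1068.028... → 1068.0.

1068.0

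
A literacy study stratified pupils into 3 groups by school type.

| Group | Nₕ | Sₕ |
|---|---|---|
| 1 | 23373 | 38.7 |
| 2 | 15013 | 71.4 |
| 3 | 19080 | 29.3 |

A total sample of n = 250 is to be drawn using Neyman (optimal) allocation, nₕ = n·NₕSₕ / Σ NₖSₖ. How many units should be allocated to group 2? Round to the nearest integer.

Σ NₕSₕ = 23373·38.7 + 15013·71.4 + 19080·29.3 = 2535507.3.
Share for 2: 1071928.2/2535507.3 = 0.42277.
n_2 = 250 × 0.42277 = 105.692... → 106.

106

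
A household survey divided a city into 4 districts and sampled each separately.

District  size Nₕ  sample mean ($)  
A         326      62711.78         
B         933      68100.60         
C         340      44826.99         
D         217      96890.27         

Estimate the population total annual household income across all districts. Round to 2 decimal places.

120248265.27

A: 326·62711.78 = 20444040.28
B: 933·68100.60 = 63537859.8
C: 340·44826.99 = 15241176.6
D: 217·96890.27 = 21025188.59
τ̂ = Σ Nₕx̄ₕ = 120248265.27.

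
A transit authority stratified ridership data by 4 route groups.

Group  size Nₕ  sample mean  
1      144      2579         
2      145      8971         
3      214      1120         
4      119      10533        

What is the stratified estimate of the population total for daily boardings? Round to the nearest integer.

Population total = Σ Nₕ·x̄ₕ (each stratum's size times its mean).
144·2579 + 145·8971 + 214·1120 + 119·10533 = 371376 + 1300795 + 239680 + 1253427 = 3165278.

3165278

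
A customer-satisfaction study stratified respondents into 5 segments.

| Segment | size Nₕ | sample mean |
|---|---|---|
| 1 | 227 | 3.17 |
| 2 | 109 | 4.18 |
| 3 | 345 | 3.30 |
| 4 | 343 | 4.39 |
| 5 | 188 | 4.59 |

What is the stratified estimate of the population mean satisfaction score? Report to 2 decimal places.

3.86

N = 227 + 109 + 345 + 343 + 188 = 1212.
Overall mean = Σ (Nₕ/N)·x̄ₕ — weight by population share, not a simple average.
Σ Nₕx̄ₕ = 227·3.17 + 109·4.18 + 345·3.30 + 343·4.39 + 188·4.59 = 719.59 + 455.62 + 1138.5 + 1505.77 + 862.92 = 4682.4.
Divide by N: 4682.4 / 1212 = 3.8634... → 3.86.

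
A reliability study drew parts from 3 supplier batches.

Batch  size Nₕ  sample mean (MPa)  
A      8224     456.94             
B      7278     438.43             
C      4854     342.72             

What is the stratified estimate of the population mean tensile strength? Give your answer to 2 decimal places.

x̄_st = (Σ Nₕx̄ₕ) / (Σ Nₕ) = (8224·456.94 + 7278·438.43 + 4854·342.72) / 20356
= 8612330.98 / 20356 = 423.0856... → 423.09.

423.09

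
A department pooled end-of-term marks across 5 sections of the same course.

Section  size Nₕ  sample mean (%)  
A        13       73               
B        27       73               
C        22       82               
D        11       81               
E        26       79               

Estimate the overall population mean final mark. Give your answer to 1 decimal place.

77.5

x̄_st = (Σ Nₕx̄ₕ) / (Σ Nₕ) = (13·73 + 27·73 + 22·82 + 11·81 + 26·79) / 99
= 7669 / 99 = 77.465... → 77.5.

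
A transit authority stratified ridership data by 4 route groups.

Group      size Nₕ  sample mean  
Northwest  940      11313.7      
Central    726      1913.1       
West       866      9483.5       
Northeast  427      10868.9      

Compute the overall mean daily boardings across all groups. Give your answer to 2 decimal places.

N = 2959; weights Wₕ = Nₕ/N = (0.3177, 0.2454, 0.2927, 0.1443).
x̄_st = Σ Wₕ·x̄ₕ = 0.3177·11313.7 + 0.2454·1913.1 + 0.2927·9483.5 + 0.1443·10868.9 ≈ 8407.4079...
→ 8407.41.

8407.41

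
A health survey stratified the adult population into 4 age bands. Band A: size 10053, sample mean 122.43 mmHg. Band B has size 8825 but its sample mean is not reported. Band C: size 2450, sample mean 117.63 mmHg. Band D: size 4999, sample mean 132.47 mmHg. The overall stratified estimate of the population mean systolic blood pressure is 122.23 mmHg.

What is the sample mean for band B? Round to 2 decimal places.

117.48

N = 10053 + 8825 + 2450 + 4999 = 26327.
Overall total = μ·N = 122.23·26327 = 3217949.21.
Subtract the known strata: 10053·122.43 + 2450·117.63 + 4999·132.47 = 2181199.82.
Remaining total for band B: 3217949.21 − 2181199.82 = 1036749.39.
Divide by its size: 1036749.39 / 8825 = 117.4787... → 117.48.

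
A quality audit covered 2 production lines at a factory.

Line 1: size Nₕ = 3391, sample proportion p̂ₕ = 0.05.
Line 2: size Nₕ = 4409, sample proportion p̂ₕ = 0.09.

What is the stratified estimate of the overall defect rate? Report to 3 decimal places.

N = 3391 + 4409 = 7800.
Overall proportion = Σ (Nₕ/N)·p̂ₕ.
Σ Nₕp̂ₕ = 169.55 + 396.81 = 566.36.
566.36 / 7800 = 0.07261... → 0.073.

0.073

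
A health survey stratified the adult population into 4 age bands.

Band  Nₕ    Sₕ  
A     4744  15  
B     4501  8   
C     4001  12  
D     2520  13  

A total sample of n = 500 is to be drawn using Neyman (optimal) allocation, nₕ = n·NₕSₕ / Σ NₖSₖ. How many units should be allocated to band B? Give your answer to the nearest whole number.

96

A: NₕSₕ = 4744·15 = 71160
B: NₕSₕ = 4501·8 = 36008
C: NₕSₕ = 4001·12 = 48012
D: NₕSₕ = 2520·13 = 32760
Σ NₕSₕ = 187940.
n_B = 500·36008/187940 = 95.797... → 96.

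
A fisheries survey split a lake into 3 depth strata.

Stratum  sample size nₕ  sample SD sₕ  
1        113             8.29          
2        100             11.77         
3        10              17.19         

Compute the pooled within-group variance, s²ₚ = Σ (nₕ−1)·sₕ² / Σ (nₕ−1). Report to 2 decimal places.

1: (113−1)·8.29² = 112·68.7241 = 7697.0992
2: (100−1)·11.77² = 99·138.5329 = 13714.7571
3: (10−1)·17.19² = 9·295.4961 = 2659.4649
Numerator = 24071.3212; denominator = Σ(nₕ−1) = 220.
s²ₚ = 24071.3212/220 = 109.4151... → 109.42.

109.42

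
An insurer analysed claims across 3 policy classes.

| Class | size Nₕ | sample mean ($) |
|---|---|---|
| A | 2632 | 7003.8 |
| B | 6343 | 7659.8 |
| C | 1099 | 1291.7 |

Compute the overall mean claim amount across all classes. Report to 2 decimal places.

6793.70

x̄_st = (Σ Nₕx̄ₕ) / (Σ Nₕ) = (2632·7003.8 + 6343·7659.8 + 1099·1291.7) / 10074
= 68439691.3 / 10074 = 6793.6958... → 6793.70.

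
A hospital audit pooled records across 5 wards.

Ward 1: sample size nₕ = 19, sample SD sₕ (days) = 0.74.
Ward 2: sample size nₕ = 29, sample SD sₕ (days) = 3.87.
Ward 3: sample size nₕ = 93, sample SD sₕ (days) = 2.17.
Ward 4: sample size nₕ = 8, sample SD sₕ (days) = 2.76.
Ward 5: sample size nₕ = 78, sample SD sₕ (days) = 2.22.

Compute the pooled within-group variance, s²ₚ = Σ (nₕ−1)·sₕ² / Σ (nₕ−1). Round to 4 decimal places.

Degrees of freedom: 18 + 28 + 92 + 7 + 77 = 222.
Σ(nₕ−1)sₕ² = 18·0.5476 + 28·14.9769 + 92·4.7089 + 7·7.6176 + 77·4.9284 = 1295.2388.
s²ₚ = 1295.2388 / 222 = 5.834409... → 5.8344.

5.8344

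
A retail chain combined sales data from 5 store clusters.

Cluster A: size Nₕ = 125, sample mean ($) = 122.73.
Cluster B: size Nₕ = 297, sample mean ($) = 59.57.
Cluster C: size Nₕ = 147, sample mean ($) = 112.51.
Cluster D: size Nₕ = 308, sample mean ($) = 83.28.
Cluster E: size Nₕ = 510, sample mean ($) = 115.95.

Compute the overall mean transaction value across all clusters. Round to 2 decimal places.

N = 1387; weights Wₕ = Nₕ/N = (0.0901, 0.2141, 0.1060, 0.2221, 0.3677).
x̄_st = Σ Wₕ·x̄ₕ = 0.0901·122.73 + 0.2141·59.57 + 0.1060·112.51 + 0.2221·83.28 + 0.3677·115.95 ≈ 96.8690...
→ 96.87.

96.87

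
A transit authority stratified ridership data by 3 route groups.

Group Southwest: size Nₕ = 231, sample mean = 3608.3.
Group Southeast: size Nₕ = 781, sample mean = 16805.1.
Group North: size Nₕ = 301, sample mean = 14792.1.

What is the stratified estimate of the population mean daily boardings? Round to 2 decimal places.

14021.88

N = 231 + 781 + 301 = 1313.
Weight each subgroup mean by Nₕ/N and sum.
Σ Nₕx̄ₕ = 231·3608.3 + 781·16805.1 + 301·14792.1 = 833517.3 + 13124783.1 + 4452422.1 = 18410722.5.
Divide by N: 18410722.5 / 1313 = 14021.8755... → 14021.88.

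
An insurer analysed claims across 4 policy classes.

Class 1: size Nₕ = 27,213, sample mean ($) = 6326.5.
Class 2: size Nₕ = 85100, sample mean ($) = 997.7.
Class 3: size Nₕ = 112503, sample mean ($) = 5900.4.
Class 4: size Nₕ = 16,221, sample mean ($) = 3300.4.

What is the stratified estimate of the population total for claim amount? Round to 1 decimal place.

1: 27213·6326.5 = 172163044.5
2: 85100·997.7 = 84904270
3: 112503·5900.4 = 663812701.2
4: 16221·3300.4 = 53535788.4
τ̂ = Σ Nₕx̄ₕ = 974415804.1.

974415804.1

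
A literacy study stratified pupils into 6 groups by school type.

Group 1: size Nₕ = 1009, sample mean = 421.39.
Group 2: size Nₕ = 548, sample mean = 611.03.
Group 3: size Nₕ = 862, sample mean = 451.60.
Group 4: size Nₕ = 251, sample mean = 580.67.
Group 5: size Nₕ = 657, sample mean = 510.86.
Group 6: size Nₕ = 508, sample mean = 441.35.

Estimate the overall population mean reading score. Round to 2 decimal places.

x̄_st = (Σ Nₕx̄ₕ) / (Σ Nₕ) = (1009·421.39 + 548·611.03 + 862·451.60 + 251·580.67 + 657·510.86 + 508·441.35) / 3835
= 1854895.14 / 3835 = 483.6754... → 483.68.

483.68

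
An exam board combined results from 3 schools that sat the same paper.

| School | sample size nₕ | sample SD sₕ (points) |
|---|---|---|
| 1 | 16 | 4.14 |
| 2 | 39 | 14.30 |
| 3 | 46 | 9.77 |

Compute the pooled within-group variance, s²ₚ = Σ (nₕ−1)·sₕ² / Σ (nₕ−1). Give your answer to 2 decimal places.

1: (16−1)·4.14² = 15·17.1396 = 257.094
2: (39−1)·14.30² = 38·204.49 = 7770.62
3: (46−1)·9.77² = 45·95.4529 = 4295.3805
Numerator = 12323.0945; denominator = Σ(nₕ−1) = 98.
s²ₚ = 12323.0945/98 = 125.7459... → 125.75.

125.75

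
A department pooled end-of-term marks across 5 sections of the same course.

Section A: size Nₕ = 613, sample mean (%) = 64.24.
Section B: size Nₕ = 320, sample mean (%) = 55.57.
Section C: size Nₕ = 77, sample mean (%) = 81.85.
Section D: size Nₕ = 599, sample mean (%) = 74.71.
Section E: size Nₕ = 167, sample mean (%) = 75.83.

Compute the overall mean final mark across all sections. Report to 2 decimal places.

x̄_st = (Σ Nₕx̄ₕ) / (Σ Nₕ) = (613·64.24 + 320·55.57 + 77·81.85 + 599·74.71 + 167·75.83) / 1776
= 120878.87 / 1776 = 68.0624... → 68.06.

68.06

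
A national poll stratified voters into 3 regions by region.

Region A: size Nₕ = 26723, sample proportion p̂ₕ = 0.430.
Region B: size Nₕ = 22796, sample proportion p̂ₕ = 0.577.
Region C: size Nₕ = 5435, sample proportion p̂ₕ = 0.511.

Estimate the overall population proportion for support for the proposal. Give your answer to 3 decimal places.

0.499

N = 26723 + 22796 + 5435 = 54954.
Overall proportion = Σ (Nₕ/N)·p̂ₕ.
Σ Nₕp̂ₕ = 11490.89 + 13153.292 + 2777.285 = 27421.467.
27421.467 / 54954 = 0.49899... → 0.499.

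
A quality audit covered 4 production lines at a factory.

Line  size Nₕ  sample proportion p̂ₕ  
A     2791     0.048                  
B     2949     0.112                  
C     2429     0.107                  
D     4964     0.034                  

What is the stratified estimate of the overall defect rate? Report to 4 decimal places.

Wₕ = Nₕ/N with N = 13133: 0.2125, 0.2245, 0.1850, 0.3780.
p̂_st = 0.2125·0.048 + 0.2245·0.112 + 0.1850·0.107 + 0.3780·0.034 ≈ 0.067992... → 0.0680.

0.0680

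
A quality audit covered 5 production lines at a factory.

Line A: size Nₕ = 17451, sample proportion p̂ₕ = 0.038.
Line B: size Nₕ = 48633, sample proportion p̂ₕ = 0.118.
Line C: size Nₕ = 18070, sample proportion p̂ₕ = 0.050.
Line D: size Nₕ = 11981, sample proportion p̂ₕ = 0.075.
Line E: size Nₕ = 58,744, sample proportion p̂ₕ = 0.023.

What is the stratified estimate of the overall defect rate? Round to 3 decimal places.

0.062

N = 17451 + 48633 + 18070 + 11981 + 58744 = 154879.
Overall proportion = Σ (Nₕ/N)·p̂ₕ.
Σ Nₕp̂ₕ = 663.138 + 5738.694 + 903.5 + 898.575 + 1351.112 = 9555.019.
9555.019 / 154879 = 0.06169... → 0.062.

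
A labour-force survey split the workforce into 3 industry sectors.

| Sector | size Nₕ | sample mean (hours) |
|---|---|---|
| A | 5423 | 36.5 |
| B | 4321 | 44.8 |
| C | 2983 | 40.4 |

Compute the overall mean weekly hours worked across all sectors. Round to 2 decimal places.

N = 12727; weights Wₕ = Nₕ/N = (0.4261, 0.3395, 0.2344).
x̄_st = Σ Wₕ·x̄ₕ = 0.4261·36.5 + 0.3395·44.8 + 0.2344·40.4 ≈ 40.2321...
→ 40.23.

40.23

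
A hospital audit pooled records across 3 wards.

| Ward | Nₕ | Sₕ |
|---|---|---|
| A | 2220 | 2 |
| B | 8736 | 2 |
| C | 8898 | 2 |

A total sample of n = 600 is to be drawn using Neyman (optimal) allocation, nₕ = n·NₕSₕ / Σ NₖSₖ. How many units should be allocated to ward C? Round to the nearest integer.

A: NₕSₕ = 2220·2 = 4440
B: NₕSₕ = 8736·2 = 17472
C: NₕSₕ = 8898·2 = 17796
Σ NₕSₕ = 39708.
n_C = 600·17796/39708 = 268.903... → 269.

269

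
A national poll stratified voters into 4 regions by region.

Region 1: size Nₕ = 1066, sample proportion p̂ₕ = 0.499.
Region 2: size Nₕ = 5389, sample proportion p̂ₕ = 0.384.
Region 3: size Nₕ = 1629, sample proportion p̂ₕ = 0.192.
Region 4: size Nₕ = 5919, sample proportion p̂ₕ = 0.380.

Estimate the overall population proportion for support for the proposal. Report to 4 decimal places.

0.3687

N = 1066 + 5389 + 1629 + 5919 = 14003.
Overall proportion = Σ (Nₕ/N)·p̂ₕ.
Σ Nₕp̂ₕ = 531.934 + 2069.376 + 312.768 + 2249.22 = 5163.298.
5163.298 / 14003 = 0.368728... → 0.3687.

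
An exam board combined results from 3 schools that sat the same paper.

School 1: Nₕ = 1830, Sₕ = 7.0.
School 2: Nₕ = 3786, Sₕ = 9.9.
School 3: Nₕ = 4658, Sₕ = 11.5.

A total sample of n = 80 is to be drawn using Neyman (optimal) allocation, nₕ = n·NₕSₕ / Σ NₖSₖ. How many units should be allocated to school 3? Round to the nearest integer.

Σ NₕSₕ = 1830·7.0 + 3786·9.9 + 4658·11.5 = 103858.4.
Share for 3: 53567/103858.4 = 0.51577.
n_3 = 80 × 0.51577 = 41.262... → 41.

41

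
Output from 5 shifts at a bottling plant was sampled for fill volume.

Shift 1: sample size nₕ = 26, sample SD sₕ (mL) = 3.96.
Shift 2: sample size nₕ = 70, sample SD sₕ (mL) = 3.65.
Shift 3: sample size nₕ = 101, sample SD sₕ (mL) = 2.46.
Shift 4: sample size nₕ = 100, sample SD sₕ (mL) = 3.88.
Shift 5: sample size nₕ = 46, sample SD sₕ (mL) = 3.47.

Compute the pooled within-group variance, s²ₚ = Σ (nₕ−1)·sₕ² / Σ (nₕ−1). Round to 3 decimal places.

11.682

1: (26−1)·3.96² = 25·15.6816 = 392.04
2: (70−1)·3.65² = 69·13.3225 = 919.2525
3: (101−1)·2.46² = 100·6.0516 = 605.16
4: (100−1)·3.88² = 99·15.0544 = 1490.3856
5: (46−1)·3.47² = 45·12.0409 = 541.8405
Numerator = 3948.6786; denominator = Σ(nₕ−1) = 338.
s²ₚ = 3948.6786/338 = 11.68248... → 11.682.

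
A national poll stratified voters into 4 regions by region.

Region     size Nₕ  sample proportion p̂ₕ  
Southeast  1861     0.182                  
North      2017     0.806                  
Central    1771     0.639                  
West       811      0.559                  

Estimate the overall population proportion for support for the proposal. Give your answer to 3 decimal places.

Wₕ = Nₕ/N with N = 6460: 0.2881, 0.3122, 0.2741, 0.1255.
p̂_st = 0.2881·0.182 + 0.3122·0.806 + 0.2741·0.639 + 0.1255·0.559 ≈ 0.54945... → 0.549.

0.549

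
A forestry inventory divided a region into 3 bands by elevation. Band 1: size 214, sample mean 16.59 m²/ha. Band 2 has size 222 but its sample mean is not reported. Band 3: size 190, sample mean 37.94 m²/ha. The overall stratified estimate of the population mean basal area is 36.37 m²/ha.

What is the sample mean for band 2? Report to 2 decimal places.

54.09

N = 214 + 222 + 190 = 626.
Overall total = μ·N = 36.37·626 = 22767.62.
Subtract the known strata: 214·16.59 + 190·37.94 = 10758.86.
Remaining total for band 2: 22767.62 − 10758.86 = 12008.76.
Divide by its size: 12008.76 / 222 = 54.0935... → 54.09.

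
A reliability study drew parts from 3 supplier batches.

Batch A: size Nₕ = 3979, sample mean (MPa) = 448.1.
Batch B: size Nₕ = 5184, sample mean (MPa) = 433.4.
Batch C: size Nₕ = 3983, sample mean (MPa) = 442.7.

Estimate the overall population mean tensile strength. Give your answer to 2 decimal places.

x̄_st = (Σ Nₕx̄ₕ) / (Σ Nₕ) = (3979·448.1 + 5184·433.4 + 3983·442.7) / 13146
= 5793009.6 / 13146 = 440.6671... → 440.67.

440.67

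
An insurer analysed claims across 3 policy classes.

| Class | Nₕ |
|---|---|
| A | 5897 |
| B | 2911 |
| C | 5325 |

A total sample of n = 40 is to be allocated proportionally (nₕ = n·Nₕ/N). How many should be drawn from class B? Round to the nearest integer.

Share of class B = 2911/14133 = 0.20597.
Allocate 40 × 0.20597 = 8.239... → 8.

8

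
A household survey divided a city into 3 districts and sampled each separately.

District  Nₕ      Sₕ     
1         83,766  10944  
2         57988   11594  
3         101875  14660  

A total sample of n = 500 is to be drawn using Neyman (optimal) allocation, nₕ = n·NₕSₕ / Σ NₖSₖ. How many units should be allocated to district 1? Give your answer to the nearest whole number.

149

1: NₕSₕ = 83766·10944 = 916735104
2: NₕSₕ = 57988·11594 = 672312872
3: NₕSₕ = 101875·14660 = 1493487500
Σ NₕSₕ = 3082535476.
n_1 = 500·916735104/3082535476 = 148.698... → 149.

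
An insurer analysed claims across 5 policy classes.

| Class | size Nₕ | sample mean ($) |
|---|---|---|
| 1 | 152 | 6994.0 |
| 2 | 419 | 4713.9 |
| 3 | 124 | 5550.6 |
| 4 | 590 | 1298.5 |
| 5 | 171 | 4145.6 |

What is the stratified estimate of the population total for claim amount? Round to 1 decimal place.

5201499.1

Estimate total by summing Nₕ·x̄ₕ over strata.
152·6994.0 + 419·4713.9 + 124·5550.6 + 590·1298.5 + 171·4145.6 = 1063088 + 1975124.1 + 688274.4 + 766115 + 708897.6 = 5201499.1.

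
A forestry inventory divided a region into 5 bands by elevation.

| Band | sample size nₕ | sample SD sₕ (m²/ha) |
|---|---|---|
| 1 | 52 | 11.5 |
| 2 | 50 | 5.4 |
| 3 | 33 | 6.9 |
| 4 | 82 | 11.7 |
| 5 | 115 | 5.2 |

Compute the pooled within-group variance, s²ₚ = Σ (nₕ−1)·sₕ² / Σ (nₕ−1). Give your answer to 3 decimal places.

72.990

Degrees of freedom: 51 + 49 + 32 + 81 + 114 = 327.
Σ(nₕ−1)sₕ² = 51·132.25 + 49·29.16 + 32·47.61 + 81·136.89 + 114·27.04 = 23867.76.
s²ₚ = 23867.76 / 327 = 72.99009... → 72.990.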